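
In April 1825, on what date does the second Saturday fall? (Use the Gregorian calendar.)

April 1, 1825 is a Friday.
The first Saturday is therefore April 2 (1 days later).
The second Saturday is 2 + 1×7 = April 9.

April 9, 1825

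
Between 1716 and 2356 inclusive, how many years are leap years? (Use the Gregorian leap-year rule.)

Multiples of 4 in [1716,2356]: 161.
Of those, multiples of 100: 6 (not leap unless ÷400).
Multiples of 400: 1.
Leap years = 161 − 6 + 1 = 156.

156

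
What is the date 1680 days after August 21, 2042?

March 28, 2047

+365 (one year) → Aug 21, 2043 (1315 left).
+366 (one year; includes Feb 29, 2044) → Aug 21, 2044 (949 left).
+365 (one year) → Aug 21, 2045 (584 left).
+365 (one year) → Aug 21, 2046 (219 left).
Aug has 31 days: +11 → Sep 1, 2046 (208 left).
Sep has 30 days: +30 → Oct 1, 2046 (178 left).
Oct has 31 days: +31 → Nov 1, 2046 (147 left).
Nov has 30 days: +30 → Dec 1, 2046 (117 left).
Dec has 31 days: +31 → Jan 1, 2047 (86 left).
Jan has 31 days: +31 → Feb 1, 2047 (55 left).
Feb has 28 days: +28 → Mar 1, 2047 (27 left).
+27 → Mar 28, 2047.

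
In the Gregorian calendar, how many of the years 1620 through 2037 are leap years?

Multiples of 4 in [1620,2037]: 105.
Of those, multiples of 100: 4 (not leap unless ÷400).
Multiples of 400: 1.
Leap years = 105 − 4 + 1 = 102.

102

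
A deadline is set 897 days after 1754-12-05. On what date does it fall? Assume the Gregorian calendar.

+365 (one year) → Dec 5, 1755 (532 left).
+366 (one year; includes Feb 29, 1756) → Dec 5, 1756 (166 left).
Dec has 31 days: +27 → Jan 1, 1757 (139 left).
Jan has 31 days: +31 → Feb 1, 1757 (108 left).
Feb has 28 days: +28 → Mar 1, 1757 (80 left).
Mar has 31 days: +31 → Apr 1, 1757 (49 left).
Apr has 30 days: +30 → May 1, 1757 (19 left).
+19 → May 20, 1757.

May 20, 1757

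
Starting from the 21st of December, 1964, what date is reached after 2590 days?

+365 (one year) → Dec 21, 1965 (2225 left).
+365 (one year) → Dec 21, 1966 (1860 left).
+365 (one year) → Dec 21, 1967 (1495 left).
+366 (one year; includes Feb 29, 1968) → Dec 21, 1968 (1129 left).
+365 (one year) → Dec 21, 1969 (764 left).
+365 (one year) → Dec 21, 1970 (399 left).
Dec has 31 days: +11 → Jan 1, 1971 (388 left).
Jan has 31 days: +31 → Feb 1, 1971 (357 left).
Feb has 28 days: +28 → Mar 1, 1971 (329 left).
Mar has 31 days: +31 → Apr 1, 1971 (298 left).
Apr has 30 days: +30 → May 1, 1971 (268 left).
May has 31 days: +31 → Jun 1, 1971 (237 left).
Jun has 30 days: +30 → Jul 1, 1971 (207 left).
Jul has 31 days: +31 → Aug 1, 1971 (176 left).
Aug has 31 days: +31 → Sep 1, 1971 (145 left).
Sep has 30 days: +30 → Oct 1, 1971 (115 left).
Oct has 31 days: +31 → Nov 1, 1971 (84 left).
Nov has 30 days: +30 → Dec 1, 1971 (54 left).
Dec has 31 days: +31 → Jan 1, 1972 (23 left).
+23 → Jan 24, 1972.

January 24, 1972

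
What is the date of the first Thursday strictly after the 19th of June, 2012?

Jun 19, 2012 is a Tuesday.
From Tuesday to the next Thursday is 2 days.
Jun 19, 2012 + 2 = Jun 21, 2012.

June 21, 2012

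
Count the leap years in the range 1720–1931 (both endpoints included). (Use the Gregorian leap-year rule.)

51

Multiples of 4 in [1720,1931]: 53.
Of those, multiples of 100: 2 (not leap unless ÷400).
Multiples of 400: 0.
Leap years = 53 − 2 + 0 = 51.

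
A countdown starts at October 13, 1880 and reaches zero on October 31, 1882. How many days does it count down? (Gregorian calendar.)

748

Oct 13, 1880 → Oct 13, 1881: 365 days.
Oct 13, 1881 → Nov 13, 1881: 31 days (October has 31).
Nov 13, 1881 → Dec 13, 1881: 30 days (November has 30).
Dec 13, 1881 → Jan 13, 1882: 31 days (December has 31).
Jan 13, 1882 → Feb 13, 1882: 31 days (January has 31).
Feb 13, 1882 → Mar 13, 1882: 28 days (February has 28).
Mar 13, 1882 → Apr 13, 1882: 31 days (March has 31).
Apr 13, 1882 → May 13, 1882: 30 days (April has 30).
May 13, 1882 → Jun 13, 1882: 31 days (May has 31).
Jun 13, 1882 → Jul 13, 1882: 30 days (June has 30).
Jul 13, 1882 → Aug 13, 1882: 31 days (July has 31).
Aug 13, 1882 → Sep 13, 1882: 31 days (August has 31).
Sep 13, 1882 → Oct 13, 1882: 30 days (September has 30).
Oct 13, 1882 → Oct 31, 1882: 18 days.
Total: 748 days.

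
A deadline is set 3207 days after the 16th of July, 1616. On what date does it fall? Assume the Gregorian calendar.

April 27, 1625

+365 (one year) → Jul 16, 1617 (2842 left).
+365 (one year) → Jul 16, 1618 (2477 left).
+365 (one year) → Jul 16, 1619 (2112 left).
+366 (one year; includes Feb 29, 1620) → Jul 16, 1620 (1746 left).
+365 (one year) → Jul 16, 1621 (1381 left).
+365 (one year) → Jul 16, 1622 (1016 left).
+365 (one year) → Jul 16, 1623 (651 left).
+366 (one year; includes Feb 29, 1624) → Jul 16, 1624 (285 left).
Jul has 31 days: +16 → Aug 1, 1624 (269 left).
Aug has 31 days: +31 → Sep 1, 1624 (238 left).
Sep has 30 days: +30 → Oct 1, 1624 (208 left).
Oct has 31 days: +31 → Nov 1, 1624 (177 left).
Nov has 30 days: +30 → Dec 1, 1624 (147 left).
Dec has 31 days: +31 → Jan 1, 1625 (116 left).
Jan has 31 days: +31 → Feb 1, 1625 (85 left).
Feb has 28 days: +28 → Mar 1, 1625 (57 left).
Mar has 31 days: +31 → Apr 1, 1625 (26 left).
+26 → Apr 27, 1625.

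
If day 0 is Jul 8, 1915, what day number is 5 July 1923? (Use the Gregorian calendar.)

Jul 8, 1915 → Jul 8, 1916: 366 days (Feb 29, 1916 is in that span).
Jul 8, 1916 → Jul 8, 1917: 365 days.
Jul 8, 1917 → Jul 8, 1918: 365 days.
Jul 8, 1918 → Jul 8, 1919: 365 days.
Jul 8, 1919 → Jul 8, 1920: 366 days (Feb 29, 1920 is in that span).
Jul 8, 1920 → Jul 8, 1921: 365 days.
Jul 8, 1921 → Jul 8, 1922: 365 days.
Jul 8, 1922 → Aug 8, 1922: 31 days (July has 31).
Aug 8, 1922 → Sep 8, 1922: 31 days (August has 31).
Sep 8, 1922 → Oct 8, 1922: 30 days (September has 30).
Oct 8, 1922 → Nov 8, 1922: 31 days (October has 31).
Nov 8, 1922 → Dec 8, 1922: 30 days (November has 30).
Dec 8, 1922 → Jan 8, 1923: 31 days (December has 31).
Jan 8, 1923 → Feb 8, 1923: 31 days (January has 31).
Feb 8, 1923 → Mar 8, 1923: 28 days (February has 28).
Mar 8, 1923 → Apr 8, 1923: 31 days (March has 31).
Apr 8, 1923 → May 8, 1923: 30 days (April has 30).
May 8, 1923 → Jun 8, 1923: 31 days (May has 31).
Jun 8, 1923 → Jul 5, 1923: 27 days.
Total: 2919 days.

2919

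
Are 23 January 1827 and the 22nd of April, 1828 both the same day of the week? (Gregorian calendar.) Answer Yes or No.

Yes

From Jan 23, 1827 to Apr 22, 1828 is 455 days.
455 mod 7 = 0, so they are the same weekday.
(Jan 23, 1827 is a Tuesday; Apr 22, 1828 is a Tuesday.)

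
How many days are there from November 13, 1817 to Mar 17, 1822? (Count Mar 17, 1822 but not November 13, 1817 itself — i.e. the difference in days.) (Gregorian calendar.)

Nov 13, 1817 → Nov 13, 1818: 365 days.
Nov 13, 1818 → Nov 13, 1819: 365 days.
Nov 13, 1819 → Nov 13, 1820: 366 days (Feb 29, 1820 is in that span).
Nov 13, 1820 → Nov 13, 1821: 365 days.
Nov 13, 1821 → Dec 13, 1821: 30 days (November has 30).
Dec 13, 1821 → Jan 13, 1822: 31 days (December has 31).
Jan 13, 1822 → Feb 13, 1822: 31 days (January has 31).
Feb 13, 1822 → Mar 13, 1822: 28 days (February has 28).
Mar 13, 1822 → Mar 17, 1822: 4 days.
Total: 1585 days.

1585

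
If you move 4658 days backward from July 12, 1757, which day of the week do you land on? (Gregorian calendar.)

Saturday

First find the weekday of Jul 12, 1757. Doomsday rule: the anchor day for the 1700s is Sunday. For year 57: 57÷12 = 4 r 9, and 9÷4 = 2, so 4+9+2 = 15.
Sunday + 15 ≡ Monday — that's 1757's doomsday.
In July the doomsday date is Jul 11.
Jul 12 is 1 day after Jul 11; 1 mod 7 = 1, so Monday + 1 = Tuesday.
4658 mod 7 = 3, so 4658 days before a Tuesday is Tuesday − 3 = Saturday.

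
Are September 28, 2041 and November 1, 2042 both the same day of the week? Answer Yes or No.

Yes

From Sep 28, 2041 to Nov 1, 2042 is 399 days.
399 mod 7 = 0, so they are the same weekday.
(Sep 28, 2041 is a Saturday; Nov 1, 2042 is a Saturday.)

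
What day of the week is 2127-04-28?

Doomsday rule: the anchor day for the 2100s is Sunday. For year 27: 27÷12 = 2 r 3, and 3÷4 = 0, so 2+3+0 = 5.
Sunday + 5 ≡ Friday — that's 2127's doomsday.
In April the doomsday date is Apr 4.
Apr 28 is 24 days after Apr 4; 24 mod 7 = 3, so Friday + 3 = Monday.

Monday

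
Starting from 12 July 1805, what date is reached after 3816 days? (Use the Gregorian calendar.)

December 23, 1815

+365 (one year) → Jul 12, 1806 (3451 left).
+365 (one year) → Jul 12, 1807 (3086 left).
+366 (one year; includes Feb 29, 1808) → Jul 12, 1808 (2720 left).
+365 (one year) → Jul 12, 1809 (2355 left).
+365 (one year) → Jul 12, 1810 (1990 left).
+365 (one year) → Jul 12, 1811 (1625 left).
+366 (one year; includes Feb 29, 1812) → Jul 12, 1812 (1259 left).
+365 (one year) → Jul 12, 1813 (894 left).
+365 (one year) → Jul 12, 1814 (529 left).
+365 (one year) → Jul 12, 1815 (164 left).
Jul has 31 days: +20 → Aug 1, 1815 (144 left).
Aug has 31 days: +31 → Sep 1, 1815 (113 left).
Sep has 30 days: +30 → Oct 1, 1815 (83 left).
Oct has 31 days: +31 → Nov 1, 1815 (52 left).
Nov has 30 days: +30 → Dec 1, 1815 (22 left).
+22 → Dec 23, 1815.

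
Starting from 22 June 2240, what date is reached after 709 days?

+365 (one year) → Jun 22, 2241 (344 left).
Jun has 30 days: +9 → Jul 1, 2241 (335 left).
Jul has 31 days: +31 → Aug 1, 2241 (304 left).
Aug has 31 days: +31 → Sep 1, 2241 (273 left).
Sep has 30 days: +30 → Oct 1, 2241 (243 left).
Oct has 31 days: +31 → Nov 1, 2241 (212 left).
Nov has 30 days: +30 → Dec 1, 2241 (182 left).
Dec has 31 days: +31 → Jan 1, 2242 (151 left).
Jan has 31 days: +31 → Feb 1, 2242 (120 left).
Feb has 28 days: +28 → Mar 1, 2242 (92 left).
Mar has 31 days: +31 → Apr 1, 2242 (61 left).
Apr has 30 days: +30 → May 1, 2242 (31 left).
May has 31 days: +31 → Jun 1, 2242 (0 left).

June 1, 2242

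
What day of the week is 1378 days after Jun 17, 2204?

Saturday

Jun 17, 2204 is a Sunday.
1378 mod 7 = 6, so 1378 days after a Sunday is Sunday + 6 = Saturday.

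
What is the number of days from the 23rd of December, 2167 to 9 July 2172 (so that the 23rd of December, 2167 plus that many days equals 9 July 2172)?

1660

Dec 23, 2167 → Dec 23, 2168: 366 days (Feb 29, 2168 is in that span).
Dec 23, 2168 → Dec 23, 2169: 365 days.
Dec 23, 2169 → Dec 23, 2170: 365 days.
Dec 23, 2170 → Dec 23, 2171: 365 days.
Dec 23, 2171 → Jan 23, 2172: 31 days (December has 31).
Jan 23, 2172 → Feb 23, 2172: 31 days (January has 31).
Feb 23, 2172 → Mar 23, 2172: 29 days (February has 29).
Mar 23, 2172 → Apr 23, 2172: 31 days (March has 31).
Apr 23, 2172 → May 23, 2172: 30 days (April has 30).
May 23, 2172 → Jun 23, 2172: 31 days (May has 31).
Jun 23, 2172 → Jul 9, 2172: 16 days.
Total: 1660 days.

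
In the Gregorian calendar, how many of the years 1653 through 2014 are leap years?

Multiples of 4 in [1653,2014]: 90.
Of those, multiples of 100: 4 (not leap unless ÷400).
Multiples of 400: 1.
Leap years = 90 − 4 + 1 = 87.

87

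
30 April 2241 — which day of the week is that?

January 1, 2241 is a Friday.
Jan 1, 2241 → Feb 1, 2241: 31 days (January has 31).
Feb 1, 2241 → Mar 1, 2241: 28 days (February has 28).
Mar 1, 2241 → Apr 1, 2241: 31 days (March has 31).
Apr 1, 2241 → Apr 30, 2241: 29 days.
Total: 119 days.
119 mod 7 = 0, so Friday + 0 = Friday.

Friday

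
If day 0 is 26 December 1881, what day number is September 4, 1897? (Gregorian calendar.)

Dec 26, 1881 → Dec 26, 1882: 365 days.
Dec 26, 1882 → Dec 26, 1883: 365 days.
Dec 26, 1883 → Dec 26, 1884: 366 days (Feb 29, 1884 is in that span).
Dec 26, 1884 → Dec 26, 1885: 365 days.
Dec 26, 1885 → Dec 26, 1886: 365 days.
Dec 26, 1886 → Dec 26, 1887: 365 days.
Dec 26, 1887 → Dec 26, 1888: 366 days (Feb 29, 1888 is in that span).
Dec 26, 1888 → Dec 26, 1889: 365 days.
Dec 26, 1889 → Dec 26, 1890: 365 days.
Dec 26, 1890 → Dec 26, 1891: 365 days.
Dec 26, 1891 → Dec 26, 1892: 366 days (Feb 29, 1892 is in that span).
Dec 26, 1892 → Dec 26, 1893: 365 days.
Dec 26, 1893 → Dec 26, 1894: 365 days.
Dec 26, 1894 → Dec 26, 1895: 365 days.
Dec 26, 1895 → Dec 26, 1896: 366 days (Feb 29, 1896 is in that span).
Dec 26, 1896 → Jan 26, 1897: 31 days (December has 31).
Jan 26, 1897 → Feb 26, 1897: 31 days (January has 31).
Feb 26, 1897 → Mar 26, 1897: 28 days (February has 28).
Mar 26, 1897 → Apr 26, 1897: 31 days (March has 31).
Apr 26, 1897 → May 26, 1897: 30 days (April has 30).
May 26, 1897 → Jun 26, 1897: 31 days (May has 31).
Jun 26, 1897 → Jul 26, 1897: 30 days (June has 30).
Jul 26, 1897 → Aug 26, 1897: 31 days (July has 31).
Aug 26, 1897 → Sep 4, 1897: 9 days.
Total: 5731 days.

5731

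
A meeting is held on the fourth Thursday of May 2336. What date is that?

May 1, 2336 is a Friday.
The first Thursday is therefore May 7 (6 days later).
The fourth Thursday is 7 + 3×7 = May 28.

May 28, 2336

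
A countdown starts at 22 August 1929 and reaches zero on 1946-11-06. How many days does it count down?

Aug 22, 1929 → Aug 22, 1930: 365 days.
Aug 22, 1930 → Aug 22, 1931: 365 days.
Aug 22, 1931 → Aug 22, 1932: 366 days (Feb 29, 1932 is in that span).
Aug 22, 1932 → Aug 22, 1933: 365 days.
Aug 22, 1933 → Aug 22, 1934: 365 days.
Aug 22, 1934 → Aug 22, 1935: 365 days.
Aug 22, 1935 → Aug 22, 1936: 366 days (Feb 29, 1936 is in that span).
Aug 22, 1936 → Aug 22, 1937: 365 days.
Aug 22, 1937 → Aug 22, 1938: 365 days.
Aug 22, 1938 → Aug 22, 1939: 365 days.
Aug 22, 1939 → Aug 22, 1940: 366 days (Feb 29, 1940 is in that span).
Aug 22, 1940 → Aug 22, 1941: 365 days.
Aug 22, 1941 → Aug 22, 1942: 365 days.
Aug 22, 1942 → Aug 22, 1943: 365 days.
Aug 22, 1943 → Aug 22, 1944: 366 days (Feb 29, 1944 is in that span).
Aug 22, 1944 → Aug 22, 1945: 365 days.
Aug 22, 1945 → Aug 22, 1946: 365 days.
Aug 22, 1946 → Sep 22, 1946: 31 days (August has 31).
Sep 22, 1946 → Oct 22, 1946: 30 days (September has 30).
Oct 22, 1946 → Nov 6, 1946: 15 days.
Total: 6285 days.

6285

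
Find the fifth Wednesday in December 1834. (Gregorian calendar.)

December 31, 1834

December 1, 1834 is a Monday.
The first Wednesday is therefore December 3 (2 days later).
The fifth Wednesday is 3 + 4×7 = December 31.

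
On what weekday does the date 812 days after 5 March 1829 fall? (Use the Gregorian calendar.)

First find the weekday of Mar 5, 1829. Doomsday rule: the anchor day for the 1800s is Friday. For year 29: 29÷12 = 2 r 5, and 5÷4 = 1, so 2+5+1 = 8.
Friday + 8 ≡ Saturday — that's 1829's doomsday.
In March the doomsday date is Mar 14.
Mar 5 is 9 days before Mar 14; 9 mod 7 = 2, so Saturday − 2 = Thursday.
812 mod 7 = 0, so 812 days after a Thursday is Thursday + 0 = Thursday.

Thursday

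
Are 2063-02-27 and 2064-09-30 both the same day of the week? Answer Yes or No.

From Feb 27, 2063 to Sep 30, 2064 is 581 days.
581 mod 7 = 0, so they are the same weekday.
(Feb 27, 2063 is a Tuesday; Sep 30, 2064 is a Tuesday.)

Yes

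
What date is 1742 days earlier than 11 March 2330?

June 3, 2325

−365 (one year) → Mar 11, 2329 (1377 left).
−365 (one year) → Mar 11, 2328 (1012 left).
−366 (one year; includes Feb 29, 2328) → Mar 11, 2327 (646 left).
−365 (one year) → Mar 11, 2326 (281 left).
−11 → Feb 28, 2326 (end of Feb, 28 days; 270 left).
−28 → Jan 31, 2326 (end of Jan, 31 days; 242 left).
−31 → Dec 31, 2325 (end of Dec, 31 days; 211 left).
−31 → Nov 30, 2325 (end of Nov, 30 days; 180 left).
−30 → Oct 31, 2325 (end of Oct, 31 days; 150 left).
−31 → Sep 30, 2325 (end of Sep, 30 days; 119 left).
−30 → Aug 31, 2325 (end of Aug, 31 days; 89 left).
−31 → Jul 31, 2325 (end of Jul, 31 days; 58 left).
−31 → Jun 30, 2325 (end of Jun, 30 days; 27 left).
−27 → Jun 3, 2325.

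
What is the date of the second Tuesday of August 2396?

August 13, 2396

August 1, 2396 is a Thursday.
The first Tuesday is therefore August 6 (5 days later).
The second Tuesday is 6 + 1×7 = August 13.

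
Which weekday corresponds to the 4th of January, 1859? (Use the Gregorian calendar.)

Doomsday rule: the anchor day for the 1800s is Friday. For year 59: 59÷12 = 4 r 11, and 11÷4 = 2, so 4+11+2 = 17.
Friday + 17 ≡ Monday — that's 1859's doomsday.
In January the doomsday date is Jan 3 (1859 is not a leap year).
Jan 4 is 1 day after Jan 3; 1 mod 7 = 1, so Monday + 1 = Tuesday.

Tuesday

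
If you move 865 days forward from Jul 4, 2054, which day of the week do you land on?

Jul 4, 2054 is a Saturday.
865 mod 7 = 4, so 865 days after a Saturday is Saturday + 4 = Wednesday.

Wednesday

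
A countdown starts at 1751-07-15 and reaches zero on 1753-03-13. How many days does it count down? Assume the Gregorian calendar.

Jul 15, 1751 → Jul 15, 1752: 366 days (Feb 29, 1752 is in that span).
Jul 15, 1752 → Aug 15, 1752: 31 days (July has 31).
Aug 15, 1752 → Sep 15, 1752: 31 days (August has 31).
Sep 15, 1752 → Oct 15, 1752: 30 days (September has 30).
Oct 15, 1752 → Nov 15, 1752: 31 days (October has 31).
Nov 15, 1752 → Dec 15, 1752: 30 days (November has 30).
Dec 15, 1752 → Jan 15, 1753: 31 days (December has 31).
Jan 15, 1753 → Feb 15, 1753: 31 days (January has 31).
Feb 15, 1753 → Mar 13, 1753: 26 days.
Total: 607 days.

607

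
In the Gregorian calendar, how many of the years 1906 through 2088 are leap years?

46

Multiples of 4 in [1906,2088]: 46.
Of those, multiples of 100: 1 (not leap unless ÷400).
Multiples of 400: 1.
Leap years = 46 − 1 + 1 = 46.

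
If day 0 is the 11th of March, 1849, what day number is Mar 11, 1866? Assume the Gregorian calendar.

Mar 11, 1849 → Mar 11, 1850: 365 days.
Mar 11, 1850 → Mar 11, 1851: 365 days.
Mar 11, 1851 → Mar 11, 1852: 366 days (Feb 29, 1852 is in that span).
Mar 11, 1852 → Mar 11, 1853: 365 days.
Mar 11, 1853 → Mar 11, 1854: 365 days.
Mar 11, 1854 → Mar 11, 1855: 365 days.
Mar 11, 1855 → Mar 11, 1856: 366 days (Feb 29, 1856 is in that span).
Mar 11, 1856 → Mar 11, 1857: 365 days.
Mar 11, 1857 → Mar 11, 1858: 365 days.
Mar 11, 1858 → Mar 11, 1859: 365 days.
Mar 11, 1859 → Mar 11, 1860: 366 days (Feb 29, 1860 is in that span).
Mar 11, 1860 → Mar 11, 1861: 365 days.
Mar 11, 1861 → Mar 11, 1862: 365 days.
Mar 11, 1862 → Mar 11, 1863: 365 days.
Mar 11, 1863 → Mar 11, 1864: 366 days (Feb 29, 1864 is in that span).
Mar 11, 1864 → Mar 11, 1865: 365 days.
Mar 11, 1865 → Apr 11, 1865: 31 days (March has 31).
Apr 11, 1865 → May 11, 1865: 30 days (April has 30).
May 11, 1865 → Jun 11, 1865: 31 days (May has 31).
Jun 11, 1865 → Jul 11, 1865: 30 days (June has 30).
Jul 11, 1865 → Aug 11, 1865: 31 days (July has 31).
Aug 11, 1865 → Sep 11, 1865: 31 days (August has 31).
Sep 11, 1865 → Oct 11, 1865: 30 days (September has 30).
Oct 11, 1865 → Nov 11, 1865: 31 days (October has 31).
Nov 11, 1865 → Dec 11, 1865: 30 days (November has 30).
Dec 11, 1865 → Jan 11, 1866: 31 days (December has 31).
Jan 11, 1866 → Feb 11, 1866: 31 days (January has 31).
Feb 11, 1866 → Mar 11, 1866: 28 days.
Total: 6209 days.

6209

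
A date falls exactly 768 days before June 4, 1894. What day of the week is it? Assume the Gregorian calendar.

Jun 4, 1894 is a Monday.
768 mod 7 = 5, so 768 days before a Monday is Monday − 5 = Wednesday.

Wednesday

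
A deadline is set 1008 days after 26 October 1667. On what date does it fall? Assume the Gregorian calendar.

+366 (one year; includes Feb 29, 1668) → Oct 26, 1668 (642 left).
+365 (one year) → Oct 26, 1669 (277 left).
Oct has 31 days: +6 → Nov 1, 1669 (271 left).
Nov has 30 days: +30 → Dec 1, 1669 (241 left).
Dec has 31 days: +31 → Jan 1, 1670 (210 left).
Jan has 31 days: +31 → Feb 1, 1670 (179 left).
Feb has 28 days: +28 → Mar 1, 1670 (151 left).
Mar has 31 days: +31 → Apr 1, 1670 (120 left).
Apr has 30 days: +30 → May 1, 1670 (90 left).
May has 31 days: +31 → Jun 1, 1670 (59 left).
Jun has 30 days: +30 → Jul 1, 1670 (29 left).
+29 → Jul 30, 1670.

July 30, 1670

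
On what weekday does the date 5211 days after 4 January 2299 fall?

Jan 4, 2299 is a Wednesday.
5211 mod 7 = 3, so 5211 days after a Wednesday is Wednesday + 3 = Saturday.

Saturday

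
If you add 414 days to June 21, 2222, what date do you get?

August 9, 2223

+365 (one year) → Jun 21, 2223 (49 left).
Jun has 30 days: +10 → Jul 1, 2223 (39 left).
Jul has 31 days: +31 → Aug 1, 2223 (8 left).
+8 → Aug 9, 2223.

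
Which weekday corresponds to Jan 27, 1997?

Monday

Doomsday rule: the anchor day for the 1900s is Wednesday. For year 97: 97÷12 = 8 r 1, and 1÷4 = 0, so 8+1+0 = 9.
Wednesday + 9 ≡ Friday — that's 1997's doomsday.
In January the doomsday date is Jan 3 (1997 is not a leap year).
Jan 27 is 24 days after Jan 3; 24 mod 7 = 3, so Friday + 3 = Monday.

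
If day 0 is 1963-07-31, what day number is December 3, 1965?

856

Jul 31, 1963 → Jul 31, 1964: 366 days (Feb 29, 1964 is in that span).
Jul 31, 1964 → Jul 31, 1965: 365 days.
Jul 31, 1965 → Aug 31, 1965: 31 days (July has 31).
Aug 31, 1965 → Sep 30, 1965: 30 days (August has 31).
Sep 30, 1965 → Oct 30, 1965: 30 days (September has 30).
Oct 30, 1965 → Nov 30, 1965: 31 days (October has 31).
Nov 30, 1965 → Dec 3, 1965: 3 days.
Total: 856 days.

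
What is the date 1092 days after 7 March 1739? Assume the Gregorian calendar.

March 3, 1742

+366 (one year; includes Feb 29, 1740) → Mar 7, 1740 (726 left).
+365 (one year) → Mar 7, 1741 (361 left).
Mar has 31 days: +25 → Apr 1, 1741 (336 left).
Apr has 30 days: +30 → May 1, 1741 (306 left).
May has 31 days: +31 → Jun 1, 1741 (275 left).
Jun has 30 days: +30 → Jul 1, 1741 (245 left).
Jul has 31 days: +31 → Aug 1, 1741 (214 left).
Aug has 31 days: +31 → Sep 1, 1741 (183 left).
Sep has 30 days: +30 → Oct 1, 1741 (153 left).
Oct has 31 days: +31 → Nov 1, 1741 (122 left).
Nov has 30 days: +30 → Dec 1, 1741 (92 left).
Dec has 31 days: +31 → Jan 1, 1742 (61 left).
Jan has 31 days: +31 → Feb 1, 1742 (30 left).
Feb has 28 days: +28 → Mar 1, 1742 (2 left).
+2 → Mar 3, 1742.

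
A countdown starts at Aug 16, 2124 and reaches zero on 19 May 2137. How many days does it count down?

4659

Aug 16, 2124 → Aug 16, 2125: 365 days.
Aug 16, 2125 → Aug 16, 2126: 365 days.
Aug 16, 2126 → Aug 16, 2127: 365 days.
Aug 16, 2127 → Aug 16, 2128: 366 days (Feb 29, 2128 is in that span).
Aug 16, 2128 → Aug 16, 2129: 365 days.
Aug 16, 2129 → Aug 16, 2130: 365 days.
Aug 16, 2130 → Aug 16, 2131: 365 days.
Aug 16, 2131 → Aug 16, 2132: 366 days (Feb 29, 2132 is in that span).
Aug 16, 2132 → Aug 16, 2133: 365 days.
Aug 16, 2133 → Aug 16, 2134: 365 days.
Aug 16, 2134 → Aug 16, 2135: 365 days.
Aug 16, 2135 → Aug 16, 2136: 366 days (Feb 29, 2136 is in that span).
Aug 16, 2136 → Sep 16, 2136: 31 days (August has 31).
Sep 16, 2136 → Oct 16, 2136: 30 days (September has 30).
Oct 16, 2136 → Nov 16, 2136: 31 days (October has 31).
Nov 16, 2136 → Dec 16, 2136: 30 days (November has 30).
Dec 16, 2136 → Jan 16, 2137: 31 days (December has 31).
Jan 16, 2137 → Feb 16, 2137: 31 days (January has 31).
Feb 16, 2137 → Mar 16, 2137: 28 days (February has 28).
Mar 16, 2137 → Apr 16, 2137: 31 days (March has 31).
Apr 16, 2137 → May 16, 2137: 30 days (April has 30).
May 16, 2137 → May 19, 2137: 3 days.
Total: 4659 days.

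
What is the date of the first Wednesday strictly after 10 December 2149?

December 17, 2149

Dec 10, 2149 is a Wednesday.
From Wednesday to the next Wednesday is 7 days.
Dec 10, 2149 + 7 = Dec 17, 2149.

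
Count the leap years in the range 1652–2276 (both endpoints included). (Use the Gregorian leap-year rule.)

152

Multiples of 4 in [1652,2276]: 157.
Of those, multiples of 100: 6 (not leap unless ÷400).
Multiples of 400: 1.
Leap years = 157 − 6 + 1 = 152.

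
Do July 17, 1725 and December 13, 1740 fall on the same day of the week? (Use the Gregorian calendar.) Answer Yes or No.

From Jul 17, 1725 to Dec 13, 1740 is 5628 days.
5628 mod 7 = 0, so they are the same weekday.
(Jul 17, 1725 is a Tuesday; Dec 13, 1740 is a Tuesday.)

Yes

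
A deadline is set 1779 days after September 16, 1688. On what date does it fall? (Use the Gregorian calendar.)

+365 (one year) → Sep 16, 1689 (1414 left).
+365 (one year) → Sep 16, 1690 (1049 left).
+365 (one year) → Sep 16, 1691 (684 left).
+366 (one year; includes Feb 29, 1692) → Sep 16, 1692 (318 left).
Sep has 30 days: +15 → Oct 1, 1692 (303 left).
Oct has 31 days: +31 → Nov 1, 1692 (272 left).
Nov has 30 days: +30 → Dec 1, 1692 (242 left).
Dec has 31 days: +31 → Jan 1, 1693 (211 left).
Jan has 31 days: +31 → Feb 1, 1693 (180 left).
Feb has 28 days: +28 → Mar 1, 1693 (152 left).
Mar has 31 days: +31 → Apr 1, 1693 (121 left).
Apr has 30 days: +30 → May 1, 1693 (91 left).
May has 31 days: +31 → Jun 1, 1693 (60 left).
Jun has 30 days: +30 → Jul 1, 1693 (30 left).
+30 → Jul 31, 1693.

July 31, 1693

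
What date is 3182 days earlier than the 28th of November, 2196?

March 13, 2188

−366 (one year; includes Feb 29, 2196) → Nov 28, 2195 (2816 left).
−365 (one year) → Nov 28, 2194 (2451 left).
−365 (one year) → Nov 28, 2193 (2086 left).
−365 (one year) → Nov 28, 2192 (1721 left).
−366 (one year; includes Feb 29, 2192) → Nov 28, 2191 (1355 left).
−365 (one year) → Nov 28, 2190 (990 left).
−365 (one year) → Nov 28, 2189 (625 left).
−365 (one year) → Nov 28, 2188 (260 left).
−28 → Oct 31, 2188 (end of Oct, 31 days; 232 left).
−31 → Sep 30, 2188 (end of Sep, 30 days; 201 left).
−30 → Aug 31, 2188 (end of Aug, 31 days; 171 left).
−31 → Jul 31, 2188 (end of Jul, 31 days; 140 left).
−31 → Jun 30, 2188 (end of Jun, 30 days; 109 left).
−30 → May 31, 2188 (end of May, 31 days; 79 left).
−31 → Apr 30, 2188 (end of Apr, 30 days; 48 left).
−30 → Mar 31, 2188 (end of Mar, 31 days; 18 left).
−18 → Mar 13, 2188.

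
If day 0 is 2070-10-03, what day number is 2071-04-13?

192

Oct 3, 2070 → Nov 3, 2070: 31 days (October has 31).
Nov 3, 2070 → Dec 3, 2070: 30 days (November has 30).
Dec 3, 2070 → Jan 3, 2071: 31 days (December has 31).
Jan 3, 2071 → Feb 3, 2071: 31 days (January has 31).
Feb 3, 2071 → Mar 3, 2071: 28 days (February has 28).
Mar 3, 2071 → Apr 3, 2071: 31 days (March has 31).
Apr 3, 2071 → Apr 13, 2071: 10 days.
Total: 192 days.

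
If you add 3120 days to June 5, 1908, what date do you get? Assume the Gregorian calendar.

December 20, 1916

+365 (one year) → Jun 5, 1909 (2755 left).
+365 (one year) → Jun 5, 1910 (2390 left).
+365 (one year) → Jun 5, 1911 (2025 left).
+366 (one year; includes Feb 29, 1912) → Jun 5, 1912 (1659 left).
+365 (one year) → Jun 5, 1913 (1294 left).
+365 (one year) → Jun 5, 1914 (929 left).
+365 (one year) → Jun 5, 1915 (564 left).
+366 (one year; includes Feb 29, 1916) → Jun 5, 1916 (198 left).
Jun has 30 days: +26 → Jul 1, 1916 (172 left).
Jul has 31 days: +31 → Aug 1, 1916 (141 left).
Aug has 31 days: +31 → Sep 1, 1916 (110 left).
Sep has 30 days: +30 → Oct 1, 1916 (80 left).
Oct has 31 days: +31 → Nov 1, 1916 (49 left).
Nov has 30 days: +30 → Dec 1, 1916 (19 left).
+19 → Dec 20, 1916.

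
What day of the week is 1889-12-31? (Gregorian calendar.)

Doomsday rule: the anchor day for the 1800s is Friday. For year 89: 89÷12 = 7 r 5, and 5÷4 = 1, so 7+5+1 = 13.
Friday + 13 ≡ Thursday — that's 1889's doomsday.
In December the doomsday date is Dec 12.
Dec 31 is 19 days after Dec 12; 19 mod 7 = 5, so Thursday + 5 = Tuesday.

Tuesday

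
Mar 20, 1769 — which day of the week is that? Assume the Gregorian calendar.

Doomsday rule: the anchor day for the 1700s is Sunday. For year 69: 69÷12 = 5 r 9, and 9÷4 = 2, so 5+9+2 = 16.
Sunday + 16 ≡ Tuesday — that's 1769's doomsday.
In March the doomsday date is Mar 14.
Mar 20 is 6 days after Mar 14; 6 mod 7 = 6, so Tuesday + 6 = Monday.

Monday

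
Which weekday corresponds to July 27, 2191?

Wednesday

Doomsday rule: the anchor day for the 2100s is Sunday. For year 91: 91÷12 = 7 r 7, and 7÷4 = 1, so 7+7+1 = 15.
Sunday + 15 ≡ Monday — that's 2191's doomsday.
In July the doomsday date is Jul 11.
Jul 27 is 16 days after Jul 11; 16 mod 7 = 2, so Monday + 2 = Wednesday.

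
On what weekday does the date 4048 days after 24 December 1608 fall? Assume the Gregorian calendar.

Dec 24, 1608 is a Wednesday.
4048 mod 7 = 2, so 4048 days after a Wednesday is Wednesday + 2 = Friday.

Friday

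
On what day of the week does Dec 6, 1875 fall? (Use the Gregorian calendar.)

Doomsday rule: the anchor day for the 1800s is Friday. For year 75: 75÷12 = 6 r 3, and 3÷4 = 0, so 6+3+0 = 9.
Friday + 9 ≡ Sunday — that's 1875's doomsday.
In December the doomsday date is Dec 12.
Dec 6 is 6 days before Dec 12; 6 mod 7 = 6, so Sunday − 6 = Monday.

Monday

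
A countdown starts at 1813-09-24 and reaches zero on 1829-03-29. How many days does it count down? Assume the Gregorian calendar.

5665

Sep 24, 1813 → Sep 24, 1814: 365 days.
Sep 24, 1814 → Sep 24, 1815: 365 days.
Sep 24, 1815 → Sep 24, 1816: 366 days (Feb 29, 1816 is in that span).
Sep 24, 1816 → Sep 24, 1817: 365 days.
Sep 24, 1817 → Sep 24, 1818: 365 days.
Sep 24, 1818 → Sep 24, 1819: 365 days.
Sep 24, 1819 → Sep 24, 1820: 366 days (Feb 29, 1820 is in that span).
Sep 24, 1820 → Sep 24, 1821: 365 days.
Sep 24, 1821 → Sep 24, 1822: 365 days.
Sep 24, 1822 → Sep 24, 1823: 365 days.
Sep 24, 1823 → Sep 24, 1824: 366 days (Feb 29, 1824 is in that span).
Sep 24, 1824 → Sep 24, 1825: 365 days.
Sep 24, 1825 → Sep 24, 1826: 365 days.
Sep 24, 1826 → Sep 24, 1827: 365 days.
Sep 24, 1827 → Sep 24, 1828: 366 days (Feb 29, 1828 is in that span).
Sep 24, 1828 → Oct 24, 1828: 30 days (September has 30).
Oct 24, 1828 → Nov 24, 1828: 31 days (October has 31).
Nov 24, 1828 → Dec 24, 1828: 30 days (November has 30).
Dec 24, 1828 → Jan 24, 1829: 31 days (December has 31).
Jan 24, 1829 → Feb 24, 1829: 31 days (January has 31).
Feb 24, 1829 → Mar 24, 1829: 28 days (February has 28).
Mar 24, 1829 → Mar 29, 1829: 5 days.
Total: 5665 days.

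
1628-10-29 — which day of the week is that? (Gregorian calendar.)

Sunday

Doomsday rule: the anchor day for the 1600s is Tuesday. For year 28: 28÷12 = 2 r 4, and 4÷4 = 1, so 2+4+1 = 7.
Tuesday + 7 ≡ Tuesday — that's 1628's doomsday.
In October the doomsday date is Oct 10.
Oct 29 is 19 days after Oct 10; 19 mod 7 = 5, so Tuesday + 5 = Sunday.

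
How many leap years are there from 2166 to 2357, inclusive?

46

Multiples of 4 in [2166,2357]: 48.
Of those, multiples of 100: 2 (not leap unless ÷400).
Multiples of 400: 0.
Leap years = 48 − 2 + 0 = 46.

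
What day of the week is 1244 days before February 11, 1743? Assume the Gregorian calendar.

Wednesday

Feb 11, 1743 is a Monday.
1244 mod 7 = 5, so 1244 days before a Monday is Monday − 5 = Wednesday.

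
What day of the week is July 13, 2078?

January 1, 2078 is a Saturday.
Jan 1, 2078 → Feb 1, 2078: 31 days (January has 31).
Feb 1, 2078 → Mar 1, 2078: 28 days (February has 28).
Mar 1, 2078 → Apr 1, 2078: 31 days (March has 31).
Apr 1, 2078 → May 1, 2078: 30 days (April has 30).
May 1, 2078 → Jun 1, 2078: 31 days (May has 31).
Jun 1, 2078 → Jul 1, 2078: 30 days (June has 30).
Jul 1, 2078 → Jul 13, 2078: 12 days.
Total: 193 days.
193 mod 7 = 4, so Saturday + 4 = Wednesday.

Wednesday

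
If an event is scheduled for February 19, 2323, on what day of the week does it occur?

Monday

Doomsday rule: the anchor day for the 2300s is Wednesday. For year 23: 23÷12 = 1 r 11, and 11÷4 = 2, so 1+11+2 = 14.
Wednesday + 14 ≡ Wednesday — that's 2323's doomsday.
In February the doomsday date is Feb 28 (2323 is not a leap year).
Feb 19 is 9 days before Feb 28; 9 mod 7 = 2, so Wednesday − 2 = Monday.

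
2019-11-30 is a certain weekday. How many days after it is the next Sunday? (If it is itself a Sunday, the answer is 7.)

Nov 30, 2019 is a Saturday.
From Saturday to the next Sunday is 1 day.

1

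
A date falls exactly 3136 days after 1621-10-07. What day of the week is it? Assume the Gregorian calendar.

Thursday

First find the weekday of Oct 7, 1621. Doomsday rule: the anchor day for the 1600s is Tuesday. For year 21: 21÷12 = 1 r 9, and 9÷4 = 2, so 1+9+2 = 12.
Tuesday + 12 ≡ Sunday — that's 1621's doomsday.
In October the doomsday date is Oct 10.
Oct 7 is 3 days before Oct 10; 3 mod 7 = 3, so Sunday − 3 = Thursday.
3136 mod 7 = 0, so 3136 days after a Thursday is Thursday + 0 = Thursday.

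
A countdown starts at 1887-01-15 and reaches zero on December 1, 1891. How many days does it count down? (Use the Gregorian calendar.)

1781

Jan 15, 1887 → Jan 15, 1888: 365 days.
Jan 15, 1888 → Jan 15, 1889: 366 days (Feb 29, 1888 is in that span).
Jan 15, 1889 → Jan 15, 1890: 365 days.
Jan 15, 1890 → Jan 15, 1891: 365 days.
Jan 15, 1891 → Feb 15, 1891: 31 days (January has 31).
Feb 15, 1891 → Mar 15, 1891: 28 days (February has 28).
Mar 15, 1891 → Apr 15, 1891: 31 days (March has 31).
Apr 15, 1891 → May 15, 1891: 30 days (April has 30).
May 15, 1891 → Jun 15, 1891: 31 days (May has 31).
Jun 15, 1891 → Jul 15, 1891: 30 days (June has 30).
Jul 15, 1891 → Aug 15, 1891: 31 days (July has 31).
Aug 15, 1891 → Sep 15, 1891: 31 days (August has 31).
Sep 15, 1891 → Oct 15, 1891: 30 days (September has 30).
Oct 15, 1891 → Nov 15, 1891: 31 days (October has 31).
Nov 15, 1891 → Dec 1, 1891: 16 days.
Total: 1781 days.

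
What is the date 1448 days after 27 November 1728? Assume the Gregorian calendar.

November 14, 1732

+365 (one year) → Nov 27, 1729 (1083 left).
+365 (one year) → Nov 27, 1730 (718 left).
+365 (one year) → Nov 27, 1731 (353 left).
Nov has 30 days: +4 → Dec 1, 1731 (349 left).
Dec has 31 days: +31 → Jan 1, 1732 (318 left).
Jan has 31 days: +31 → Feb 1, 1732 (287 left).
Feb has 29 days: +29 → Mar 1, 1732 (258 left).
Mar has 31 days: +31 → Apr 1, 1732 (227 left).
Apr has 30 days: +30 → May 1, 1732 (197 left).
May has 31 days: +31 → Jun 1, 1732 (166 left).
Jun has 30 days: +30 → Jul 1, 1732 (136 left).
Jul has 31 days: +31 → Aug 1, 1732 (105 left).
Aug has 31 days: +31 → Sep 1, 1732 (74 left).
Sep has 30 days: +30 → Oct 1, 1732 (44 left).
Oct has 31 days: +31 → Nov 1, 1732 (13 left).
+13 → Nov 14, 1732.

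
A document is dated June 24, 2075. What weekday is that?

Doomsday rule: the anchor day for the 2000s is Tuesday. For year 75: 75÷12 = 6 r 3, and 3÷4 = 0, so 6+3+0 = 9.
Tuesday + 9 ≡ Thursday — that's 2075's doomsday.
In June the doomsday date is Jun 6.
Jun 24 is 18 days after Jun 6; 18 mod 7 = 4, so Thursday + 4 = Monday.

Monday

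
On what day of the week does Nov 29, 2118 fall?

Tuesday

Doomsday rule: the anchor day for the 2100s is Sunday. For year 18: 18÷12 = 1 r 6, and 6÷4 = 1, so 1+6+1 = 8.
Sunday + 8 ≡ Monday — that's 2118's doomsday.
In November the doomsday date is Nov 7.
Nov 29 is 22 days after Nov 7; 22 mod 7 = 1, so Monday + 1 = Tuesday.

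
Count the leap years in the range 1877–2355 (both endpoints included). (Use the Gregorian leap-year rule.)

Multiples of 4 in [1877,2355]: 119.
Of those, multiples of 100: 5 (not leap unless ÷400).
Multiples of 400: 1.
Leap years = 119 − 5 + 1 = 115.

115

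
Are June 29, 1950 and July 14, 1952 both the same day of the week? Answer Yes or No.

No

From Jun 29, 1950 to Jul 14, 1952 is 746 days.
746 mod 7 = 4, so they are different weekdays.
(Jun 29, 1950 is a Thursday; Jul 14, 1952 is a Monday.)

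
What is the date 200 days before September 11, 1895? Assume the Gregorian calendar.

February 23, 1895

−11 → Aug 31, 1895 (end of Aug, 31 days; 189 left).
−31 → Jul 31, 1895 (end of Jul, 31 days; 158 left).
−31 → Jun 30, 1895 (end of Jun, 30 days; 127 left).
−30 → May 31, 1895 (end of May, 31 days; 97 left).
−31 → Apr 30, 1895 (end of Apr, 30 days; 66 left).
−30 → Mar 31, 1895 (end of Mar, 31 days; 36 left).
−31 → Feb 28, 1895 (end of Feb, 28 days; 5 left).
−5 → Feb 23, 1895.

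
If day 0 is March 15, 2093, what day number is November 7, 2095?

Mar 15, 2093 → Mar 15, 2094: 365 days.
Mar 15, 2094 → Mar 15, 2095: 365 days.
Mar 15, 2095 → Apr 15, 2095: 31 days (March has 31).
Apr 15, 2095 → May 15, 2095: 30 days (April has 30).
May 15, 2095 → Jun 15, 2095: 31 days (May has 31).
Jun 15, 2095 → Jul 15, 2095: 30 days (June has 30).
Jul 15, 2095 → Aug 15, 2095: 31 days (July has 31).
Aug 15, 2095 → Sep 15, 2095: 31 days (August has 31).
Sep 15, 2095 → Oct 15, 2095: 30 days (September has 30).
Oct 15, 2095 → Nov 7, 2095: 23 days.
Total: 967 days.

967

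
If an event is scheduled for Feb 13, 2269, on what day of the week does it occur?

Doomsday rule: the anchor day for the 2200s is Friday. For year 69: 69÷12 = 5 r 9, and 9÷4 = 2, so 5+9+2 = 16.
Friday + 16 ≡ Sunday — that's 2269's doomsday.
In February the doomsday date is Feb 28 (2269 is not a leap year).
Feb 13 is 15 days before Feb 28; 15 mod 7 = 1, so Sunday − 1 = Saturday.

Saturday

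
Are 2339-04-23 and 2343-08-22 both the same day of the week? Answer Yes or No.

Yes

From Apr 23, 2339 to Aug 22, 2343 is 1582 days.
1582 mod 7 = 0, so they are the same weekday.
(Apr 23, 2339 is a Sunday; Aug 22, 2343 is a Sunday.)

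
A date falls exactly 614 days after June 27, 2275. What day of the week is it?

Friday

Jun 27, 2275 is a Sunday.
614 mod 7 = 5, so 614 days after a Sunday is Sunday + 5 = Friday.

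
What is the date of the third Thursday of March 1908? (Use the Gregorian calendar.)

March 19, 1908

March 1, 1908 is a Sunday.
The first Thursday is therefore March 5 (4 days later).
The third Thursday is 5 + 2×7 = March 19.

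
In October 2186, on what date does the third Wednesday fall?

October 1, 2186 is a Sunday.
The first Wednesday is therefore October 4 (3 days later).
The third Wednesday is 4 + 2×7 = October 18.

October 18, 2186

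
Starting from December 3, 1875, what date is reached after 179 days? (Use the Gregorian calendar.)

May 30, 1876

Dec has 31 days: +29 → Jan 1, 1876 (150 left).
Jan has 31 days: +31 → Feb 1, 1876 (119 left).
Feb has 29 days: +29 → Mar 1, 1876 (90 left).
Mar has 31 days: +31 → Apr 1, 1876 (59 left).
Apr has 30 days: +30 → May 1, 1876 (29 left).
+29 → May 30, 1876.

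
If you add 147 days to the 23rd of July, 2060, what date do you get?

Jul has 31 days: +9 → Aug 1, 2060 (138 left).
Aug has 31 days: +31 → Sep 1, 2060 (107 left).
Sep has 30 days: +30 → Oct 1, 2060 (77 left).
Oct has 31 days: +31 → Nov 1, 2060 (46 left).
Nov has 30 days: +30 → Dec 1, 2060 (16 left).
+16 → Dec 17, 2060.

December 17, 2060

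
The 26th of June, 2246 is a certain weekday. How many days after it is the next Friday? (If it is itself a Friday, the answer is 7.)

7

Jun 26, 2246 is a Friday.
From Friday to the next Friday is 7 days.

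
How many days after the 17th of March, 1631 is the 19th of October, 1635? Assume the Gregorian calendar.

Mar 17, 1631 → Mar 17, 1632: 366 days (Feb 29, 1632 is in that span).
Mar 17, 1632 → Mar 17, 1633: 365 days.
Mar 17, 1633 → Mar 17, 1634: 365 days.
Mar 17, 1634 → Mar 17, 1635: 365 days.
Mar 17, 1635 → Apr 17, 1635: 31 days (March has 31).
Apr 17, 1635 → May 17, 1635: 30 days (April has 30).
May 17, 1635 → Jun 17, 1635: 31 days (May has 31).
Jun 17, 1635 → Jul 17, 1635: 30 days (June has 30).
Jul 17, 1635 → Aug 17, 1635: 31 days (July has 31).
Aug 17, 1635 → Sep 17, 1635: 31 days (August has 31).
Sep 17, 1635 → Oct 17, 1635: 30 days (September has 30).
Oct 17, 1635 → Oct 19, 1635: 2 days.
Total: 1677 days.

1677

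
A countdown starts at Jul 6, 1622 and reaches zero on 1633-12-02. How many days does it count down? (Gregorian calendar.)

Jul 6, 1622 → Jul 6, 1623: 365 days.
Jul 6, 1623 → Jul 6, 1624: 366 days (Feb 29, 1624 is in that span).
Jul 6, 1624 → Jul 6, 1625: 365 days.
Jul 6, 1625 → Jul 6, 1626: 365 days.
Jul 6, 1626 → Jul 6, 1627: 365 days.
Jul 6, 1627 → Jul 6, 1628: 366 days (Feb 29, 1628 is in that span).
Jul 6, 1628 → Jul 6, 1629: 365 days.
Jul 6, 1629 → Jul 6, 1630: 365 days.
Jul 6, 1630 → Jul 6, 1631: 365 days.
Jul 6, 1631 → Jul 6, 1632: 366 days (Feb 29, 1632 is in that span).
Jul 6, 1632 → Jul 6, 1633: 365 days.
Jul 6, 1633 → Aug 6, 1633: 31 days (July has 31).
Aug 6, 1633 → Sep 6, 1633: 31 days (August has 31).
Sep 6, 1633 → Oct 6, 1633: 30 days (September has 30).
Oct 6, 1633 → Nov 6, 1633: 31 days (October has 31).
Nov 6, 1633 → Dec 2, 1633: 26 days.
Total: 4167 days.

4167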